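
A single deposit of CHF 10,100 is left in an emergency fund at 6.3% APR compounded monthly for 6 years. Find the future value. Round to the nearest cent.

CHF 14,725.00

Periodic rate i = 0.063/12 = 0.00525; n = 6 × 12 = 72 periods.
FV = PV·(1+i)^n = 10,100 × 1.457921 = 14,724.9986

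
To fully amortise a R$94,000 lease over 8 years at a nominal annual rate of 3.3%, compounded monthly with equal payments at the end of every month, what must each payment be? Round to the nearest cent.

R$1,115.44

Periodic rate i = 0.033/12 = 0.00275; n = 8 × 12 = 96 periods.
Annuity-PV factor = 84.272053; PMT = 94000 / 84.272053 = 1,115.4350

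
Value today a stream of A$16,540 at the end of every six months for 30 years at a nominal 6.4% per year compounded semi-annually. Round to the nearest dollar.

A$438,784

Periodic rate i = 0.064/2 = 0.032; n = 30 × 2 = 60 periods.
PV = 16540 × [1 − (1+0.032)^(−60)] / 0.032 = 16540 × 26.528628 = 438,783.5136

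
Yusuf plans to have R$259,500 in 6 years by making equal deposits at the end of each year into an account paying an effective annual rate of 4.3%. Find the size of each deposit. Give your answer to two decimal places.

PMT = 259500 / ( [(1+0.043)^6 − 1] / 0.043 ) = 259500 / 6.683193 = 38,828.7439

R$38,828.74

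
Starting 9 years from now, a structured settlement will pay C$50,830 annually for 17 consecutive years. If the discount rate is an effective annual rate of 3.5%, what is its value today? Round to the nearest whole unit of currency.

C$488,352

PV at t=8 (ordinary 17-year annuity): 50830 × a(17|0.035) = 50830 × 12.651321 = 643,066.6255
Discount back 8 years: 643,066.6255 × (1+0.035)^(−8) = 643,066.6255 × 0.759412 = 488,352.2268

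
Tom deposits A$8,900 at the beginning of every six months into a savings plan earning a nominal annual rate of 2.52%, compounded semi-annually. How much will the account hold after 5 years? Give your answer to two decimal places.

A$95,406.82

i = 0.0252/2 = 0.0126 per half-year; n = 5·2 = 10.
FV = 8900 × [(1+0.0126)^10 − 1] / 0.0126 × (1+i) = 8900 × 10.719867 = 95,406.8191
Payments are at the start of each period, so multiply by (1+i).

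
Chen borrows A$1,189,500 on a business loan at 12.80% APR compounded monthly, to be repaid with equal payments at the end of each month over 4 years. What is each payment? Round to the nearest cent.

A$31,793.36

i = 0.128/12 = 0.0106667 per month; n = 4·12 = 48.
Annuity-PV factor = 37.413476; PMT = 1.1895e+06 / 37.413476 = 31,793.3572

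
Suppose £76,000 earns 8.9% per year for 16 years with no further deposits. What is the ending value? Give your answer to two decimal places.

FV = PV·(1+i)^n = 76,000 × 3.912425 = 297,344.3347

£297,344.33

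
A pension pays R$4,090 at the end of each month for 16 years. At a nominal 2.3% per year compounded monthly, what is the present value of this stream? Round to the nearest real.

R$656,475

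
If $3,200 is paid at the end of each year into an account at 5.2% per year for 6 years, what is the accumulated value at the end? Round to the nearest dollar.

FV = 3200 × [(1+0.052)^6 − 1] / 0.052 = 3200 × 6.836233 = 21,875.9468

$21,876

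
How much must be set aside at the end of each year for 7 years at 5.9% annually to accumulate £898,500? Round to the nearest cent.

PMT = 898500 / ( [(1+0.059)^7 − 1] / 0.059 ) = 898500 / 8.368283 = 107,369.6987

£107,369.70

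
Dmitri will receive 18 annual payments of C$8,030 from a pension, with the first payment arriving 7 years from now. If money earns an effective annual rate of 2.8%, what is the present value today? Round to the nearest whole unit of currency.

PV at t=6 (ordinary 18-year annuity): 8030 × a(18|0.028) = 8030 × 13.988980 = 112,331.5061
PV₀ = 112,331.5061 / (1+0.028)^6 = 112,331.5061 / 1.180208 = 95,179.3849

C$95,179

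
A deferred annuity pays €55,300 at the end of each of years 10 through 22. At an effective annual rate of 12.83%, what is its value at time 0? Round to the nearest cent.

€115,157.65

Value one period before first payment (t=9): 55300 × [1 − (1+0.1283)^(−13)] / 0.1283 = 55300 × 6.171474 = 341,282.5396
PV₀ = 341,282.5396 / (1+0.1283)^9 = 341,282.5396 / 2.963612 = 115,157.6455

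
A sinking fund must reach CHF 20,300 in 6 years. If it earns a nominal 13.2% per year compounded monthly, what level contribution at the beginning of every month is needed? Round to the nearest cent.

With 12 periods per year: i = 0.011, n = 72.
FV-annuity factor × (1+i) = 110.132916; PMT = 20300 / 110.132916 = 184.3227

CHF 184.32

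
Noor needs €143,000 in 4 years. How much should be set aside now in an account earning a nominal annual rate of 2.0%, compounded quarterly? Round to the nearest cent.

€132,031.95

i = 0.02/4 = 0.005 per quarter; n = 4·4 = 16.
Discount factor = (1+0.005)^(−16) = 0.923300; PV = 143,000 × 0.923300 = 132,031.9536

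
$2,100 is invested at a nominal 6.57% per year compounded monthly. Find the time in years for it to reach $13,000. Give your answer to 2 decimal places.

Periodic rate i = 0.0657/12 = 0.005475.
n = ln(13000/2100) / ln(1+0.005475) = ln(6.19048) / 0.005460 = 333.8809 months
= 333.8809/12 years

27.82 years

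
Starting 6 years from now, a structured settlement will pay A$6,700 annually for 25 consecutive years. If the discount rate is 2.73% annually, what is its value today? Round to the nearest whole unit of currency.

A$105,105

PV at t=5 (ordinary 25-year annuity): 6700 × a(25|0.0273) = 6700 × 17.948820 = 120,257.0959
PV₀ = 120,257.0959 / (1+0.0273)^5 = 120,257.0959 / 1.144159 = 105,105.2165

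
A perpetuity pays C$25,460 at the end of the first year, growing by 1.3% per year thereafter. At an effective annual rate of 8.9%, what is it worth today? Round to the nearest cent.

PV = D₁/(r − g) = 25460/(0.089 − 0.013) = 335,000.0000

C$335,000.00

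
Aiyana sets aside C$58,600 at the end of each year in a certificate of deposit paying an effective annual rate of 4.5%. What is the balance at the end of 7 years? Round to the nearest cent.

FV = 58600 × [(1+0.045)^7 − 1] / 0.045 = 58600 × 8.019152 = 469,922.2948

C$469,922.29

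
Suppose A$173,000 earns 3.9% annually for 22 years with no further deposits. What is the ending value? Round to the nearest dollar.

FV = 173,000 × (1 + 0.039)^22 = 401,409.9648

A$401,410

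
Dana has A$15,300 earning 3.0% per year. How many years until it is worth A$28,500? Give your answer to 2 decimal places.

(1+i)^n = 28500/15300 = 1.86275, so n = ln 1.86275 / ln 1.03 = 21.0445 years

21.04 years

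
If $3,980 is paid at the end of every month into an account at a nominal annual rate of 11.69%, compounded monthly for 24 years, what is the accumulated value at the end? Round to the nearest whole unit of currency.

Periodic rate i = 0.1169/12 = 0.00974167; n = 24 × 12 = 288 periods.
FV = 3980 × [(1+0.00974167)^288 − 1] / 0.00974167 = 3980 × 1572.008360 = 6,256,593.2721

$6,256,593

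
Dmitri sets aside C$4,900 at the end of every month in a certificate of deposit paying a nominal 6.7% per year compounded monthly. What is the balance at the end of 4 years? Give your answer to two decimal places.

With 12 periods per year: i = 0.00558333, n = 48.
FV = PMT · [(1+i)^n − 1] / i = 4900 · 54.872779 = 268,876.6163

C$268,876.62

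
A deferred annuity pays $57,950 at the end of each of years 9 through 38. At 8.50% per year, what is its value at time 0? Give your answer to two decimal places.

$324,262.31

PV at t=8 (ordinary 30-year annuity): 57950 × a(30|0.085) = 57950 × 10.746844 = 622,779.5992
PV₀ = 622,779.5992 / (1+0.085)^8 = 622,779.5992 / 1.920604 = 324,262.3100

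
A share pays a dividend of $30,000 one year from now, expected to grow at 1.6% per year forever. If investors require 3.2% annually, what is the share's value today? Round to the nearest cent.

PV = PMT / (i − g) = 30000 / (0.032 − 0.016) = 30000 / 0.016000 = 1,875,000.0000

$1,875,000.00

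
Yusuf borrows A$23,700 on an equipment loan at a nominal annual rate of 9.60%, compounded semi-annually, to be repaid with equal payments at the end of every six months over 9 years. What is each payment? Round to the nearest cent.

i = 0.096/2 = 0.048 per half-year; n = 9·2 = 18.
Annuity-PV factor = 11.874413; PMT = 23700 / 11.874413 = 1,995.8881

A$1,995.89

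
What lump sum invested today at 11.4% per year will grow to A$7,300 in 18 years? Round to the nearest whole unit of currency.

Discount factor = (1+0.114)^(−18) = 0.143241; PV = 7,300 × 0.143241 = 1,045.6574

A$1,046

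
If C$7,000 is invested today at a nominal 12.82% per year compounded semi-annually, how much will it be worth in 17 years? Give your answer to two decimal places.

i = 0.1282/2 = 0.0641 per half-year; n = 17·2 = 34.
FV = 7,000 × (1 + 0.0641)^34 = 57,876.3466

C$57,876.35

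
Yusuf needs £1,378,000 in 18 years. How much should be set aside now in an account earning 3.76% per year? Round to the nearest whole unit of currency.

£709,104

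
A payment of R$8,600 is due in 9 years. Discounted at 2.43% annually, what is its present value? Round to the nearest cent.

R$6,928.73

Discount factor = (1+0.0243)^(−9) = 0.805667; PV = 8,600 × 0.805667 = 6,928.7341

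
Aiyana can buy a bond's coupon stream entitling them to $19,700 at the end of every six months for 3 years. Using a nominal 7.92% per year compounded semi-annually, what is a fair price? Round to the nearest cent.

$103,404.71

With 2 periods per year: i = 0.0396, n = 6.
PV = 19700 × [1 − (1+0.0396)^(−6)] / 0.0396 = 19700 × 5.248970 = 103,404.7099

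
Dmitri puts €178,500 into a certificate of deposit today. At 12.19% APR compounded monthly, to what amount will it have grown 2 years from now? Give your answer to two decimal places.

With 12 periods per year: i = 0.0101583, n = 24.
FV = PV·(1+i)^n = 178,500 × 1.274520 = 227,501.9075

€227,501.91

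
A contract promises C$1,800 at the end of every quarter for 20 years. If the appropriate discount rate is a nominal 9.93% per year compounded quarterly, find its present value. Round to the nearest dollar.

C$62,312

Periodic rate i = 0.0993/4 = 0.024825; n = 20 × 4 = 80 periods.
PV = 1800 × [1 − (1+0.024825)^(−80)] / 0.024825 = 1800 × 34.617836 = 62,312.1040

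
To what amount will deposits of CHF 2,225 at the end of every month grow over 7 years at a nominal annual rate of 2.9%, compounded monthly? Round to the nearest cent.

With 12 periods per year: i = 0.00241667, n = 84.
Accumulation factor s(84|0.00241667) = 93.009305; FV = 2225 × 93.009305 = 206,945.7046

CHF 206,945.70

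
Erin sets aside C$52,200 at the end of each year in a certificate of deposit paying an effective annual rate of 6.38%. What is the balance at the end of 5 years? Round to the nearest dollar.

C$296,497

Accumulation factor s(5|0.0638) = 5.680019; FV = 52200 × 5.680019 = 296,497.0147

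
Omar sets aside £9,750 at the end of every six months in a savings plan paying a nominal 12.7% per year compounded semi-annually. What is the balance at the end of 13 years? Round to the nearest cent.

£607,493.64

Periodic rate i = 0.127/2 = 0.0635; n = 13 × 2 = 26 periods.
FV = PMT · [(1+i)^n − 1] / i = 9750 · 62.307040 = 607,493.6383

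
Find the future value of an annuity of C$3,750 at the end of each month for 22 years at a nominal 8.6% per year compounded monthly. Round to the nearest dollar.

C$2,923,963

Periodic rate i = 0.086/12 = 0.00716667; n = 22 × 12 = 264 periods.
FV = 3750 × [(1+0.00716667)^264 − 1] / 0.00716667 = 3750 × 779.723449 = 2,923,962.9325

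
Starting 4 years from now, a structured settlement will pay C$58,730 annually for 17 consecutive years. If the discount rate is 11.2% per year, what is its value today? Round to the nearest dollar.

C$318,613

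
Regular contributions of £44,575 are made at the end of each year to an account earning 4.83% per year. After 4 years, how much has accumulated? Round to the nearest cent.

FV = 44575 × [(1+0.0483)^4 − 1] / 0.0483 = 44575 × 4.299244 = 191,638.8119

£191,638.81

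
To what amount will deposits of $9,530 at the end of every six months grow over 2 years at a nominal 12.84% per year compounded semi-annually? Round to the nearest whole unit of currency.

$41,951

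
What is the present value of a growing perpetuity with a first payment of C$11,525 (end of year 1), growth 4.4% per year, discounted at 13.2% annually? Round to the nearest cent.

PV = D₁/(r − g) = 11525/(0.132 − 0.044) = 130,965.9091

C$130,965.91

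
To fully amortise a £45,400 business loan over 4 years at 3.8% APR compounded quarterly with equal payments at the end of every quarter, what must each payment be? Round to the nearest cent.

Periodic rate i = 0.038/4 = 0.0095; n = 4 × 4 = 16 periods.
PMT = 45400 / ( [1 − (1+0.0095)^(−16)] / 0.0095 ) = 45400 / 14.778443 = 3,072.0422

£3,072.04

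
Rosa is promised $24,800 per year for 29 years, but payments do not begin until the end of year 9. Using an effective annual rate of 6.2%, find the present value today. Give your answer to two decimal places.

$204,011.83

PV at t=8 (ordinary 29-year annuity): 24800 × a(29|0.062) = 24800 × 13.310667 = 330,104.5338
PV₀ = 330,104.5338 / (1+0.062)^8 = 330,104.5338 / 1.618066 = 204,011.8318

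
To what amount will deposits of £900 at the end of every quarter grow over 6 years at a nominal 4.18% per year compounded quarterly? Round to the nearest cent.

£24,406.09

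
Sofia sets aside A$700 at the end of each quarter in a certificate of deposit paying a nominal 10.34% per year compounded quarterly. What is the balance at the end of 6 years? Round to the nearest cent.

i = 0.1034/4 = 0.02585 per quarter; n = 6·4 = 24.
Accumulation factor s(24|0.02585) = 32.691273; FV = 700 × 32.691273 = 22,883.8910

A$22,883.89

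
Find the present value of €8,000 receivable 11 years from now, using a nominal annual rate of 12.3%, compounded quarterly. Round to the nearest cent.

€2,110.29

i = 0.123/4 = 0.03075 per quarter; n = 11·4 = 44.
PV = 8,000 / (1 + 0.03075)^44 = 8,000 / 3.790942 = 2,110.2936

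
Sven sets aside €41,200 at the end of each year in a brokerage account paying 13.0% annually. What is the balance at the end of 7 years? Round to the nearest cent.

€428,671.89

Accumulation factor s(7|0.13) = 10.404658; FV = 41200 × 10.404658 = 428,671.8907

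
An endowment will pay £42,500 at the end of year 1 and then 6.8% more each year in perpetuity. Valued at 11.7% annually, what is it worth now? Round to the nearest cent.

PV = D₁/(r − g) = 42500/(0.117 − 0.068) = 867,346.9388

£867,346.94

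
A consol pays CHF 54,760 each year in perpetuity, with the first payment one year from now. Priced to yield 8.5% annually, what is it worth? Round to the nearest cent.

PV = PMT / i = 54760 / 0.085 = 644,235.2941

CHF 644,235.29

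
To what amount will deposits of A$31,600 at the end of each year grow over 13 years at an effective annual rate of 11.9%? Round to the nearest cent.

A$879,785.39

FV = 31600 × [(1+0.119)^13 − 1] / 0.119 = 31600 × 27.841310 = 879,785.3892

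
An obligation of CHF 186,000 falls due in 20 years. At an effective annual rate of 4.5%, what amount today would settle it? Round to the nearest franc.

CHF 77,124

Discount factor = (1+0.045)^(−20) = 0.414643; PV = 186,000 × 0.414643 = 77,123.5719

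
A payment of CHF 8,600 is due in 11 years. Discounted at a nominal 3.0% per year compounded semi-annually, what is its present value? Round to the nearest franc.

i = 0.03/2 = 0.015 per half-year; n = 11·2 = 22.
PV = 8,600 / (1 + 0.015)^22 = 8,600 / 1.387564 = 6,197.9137

CHF 6,198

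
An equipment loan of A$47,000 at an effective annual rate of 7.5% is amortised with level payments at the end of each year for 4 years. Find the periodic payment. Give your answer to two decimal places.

PMT = 47000 / ( [1 − (1+0.075)^(−4)] / 0.075 ) = 47000 / 3.349326 = 14,032.6729

A$14,032.67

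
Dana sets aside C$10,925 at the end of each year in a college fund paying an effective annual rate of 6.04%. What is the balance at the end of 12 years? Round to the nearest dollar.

C$184,735

FV = 10925 × [(1+0.0604)^12 − 1] / 0.0604 = 10925 × 16.909391 = 184,735.1010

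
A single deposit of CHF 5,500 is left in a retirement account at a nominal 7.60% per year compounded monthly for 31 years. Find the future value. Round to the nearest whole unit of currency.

With 12 periods per year: i = 0.00633333, n = 372.
FV = PV·(1+i)^n = 5,500 × 10.470593 = 57,588.2629

CHF 57,588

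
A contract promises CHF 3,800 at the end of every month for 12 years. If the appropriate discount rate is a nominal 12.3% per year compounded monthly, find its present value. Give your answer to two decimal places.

CHF 285,361.96

Periodic rate i = 0.123/12 = 0.01025; n = 12 × 12 = 144 periods.
PV = PMT · [1 − (1+i)^(−n)] / i = 3800 · 75.095251 = 285,361.9555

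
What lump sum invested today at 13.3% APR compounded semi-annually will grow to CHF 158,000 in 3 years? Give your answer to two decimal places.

CHF 107,372.22

Periodic rate i = 0.133/2 = 0.0665; n = 3 × 2 = 6 periods.
PV = FV·(1+i)^(−n) = 158,000 × 0.679571 = 107,372.2189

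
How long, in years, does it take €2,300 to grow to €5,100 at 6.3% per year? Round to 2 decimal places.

13.03 years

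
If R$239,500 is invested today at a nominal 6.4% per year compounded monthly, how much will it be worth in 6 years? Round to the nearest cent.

R$351,262.23

With 12 periods per year: i = 0.00533333, n = 72.
239,500 × (1+0.00533333)^72 = 239,500 × 1.466648 = 351,262.2316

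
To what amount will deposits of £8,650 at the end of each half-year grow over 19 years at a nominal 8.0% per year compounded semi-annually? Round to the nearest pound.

£743,643

With 2 periods per year: i = 0.04, n = 38.
Accumulation factor s(38|0.04) = 85.970336; FV = 8650 × 85.970336 = 743,643.4086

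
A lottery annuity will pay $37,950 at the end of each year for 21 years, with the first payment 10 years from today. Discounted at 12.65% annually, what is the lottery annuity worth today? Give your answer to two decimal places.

$94,275.37

Value one period before first payment (t=9): 37950 × [1 − (1+0.1265)^(−21)] / 0.1265 = 37950 × 7.257169 = 275,409.5692
Discount back 9 years: 275,409.5692 × (1+0.1265)^(−9) = 275,409.5692 × 0.342310 = 94,275.3734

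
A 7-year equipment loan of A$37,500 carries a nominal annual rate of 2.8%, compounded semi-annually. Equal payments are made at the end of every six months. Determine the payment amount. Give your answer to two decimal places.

A$2,968.29

i = 0.028/2 = 0.014 per half-year; n = 7·2 = 14.
PMT = 37500 / ( [1 − (1+0.014)^(−14)] / 0.014 ) = 37500 / 12.633544 = 2,968.2881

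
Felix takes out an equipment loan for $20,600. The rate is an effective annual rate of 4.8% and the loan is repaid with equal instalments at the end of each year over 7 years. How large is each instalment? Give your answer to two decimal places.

PMT = 20600 / ( [1 − (1+0.048)^(−7)] / 0.048 ) = 20600 / 5.828548 = 3,534.3279

$3,534.33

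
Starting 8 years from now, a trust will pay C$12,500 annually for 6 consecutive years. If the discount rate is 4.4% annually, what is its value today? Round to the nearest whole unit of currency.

PV at t=7 (ordinary 6-year annuity): 12500 × a(6|0.044) = 12500 × 5.174557 = 64,681.9563
Discount back 7 years: 64,681.9563 × (1+0.044)^(−7) = 64,681.9563 × 0.739770 = 47,849.7481

C$47,850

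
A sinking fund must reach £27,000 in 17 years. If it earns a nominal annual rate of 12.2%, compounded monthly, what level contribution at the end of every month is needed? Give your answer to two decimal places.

i = 0.122/12 = 0.0101667 per month; n = 17·12 = 204.
PMT = 27000 / ( [(1+0.0101667)^204 − 1] / 0.0101667 ) = 27000 / 676.101633 = 39.9348

£39.93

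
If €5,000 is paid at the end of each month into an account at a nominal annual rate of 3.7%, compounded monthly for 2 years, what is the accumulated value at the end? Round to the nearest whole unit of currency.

€124,353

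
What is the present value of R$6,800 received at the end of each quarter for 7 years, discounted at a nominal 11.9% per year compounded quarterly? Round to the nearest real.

Periodic rate i = 0.119/4 = 0.02975; n = 7 × 4 = 28 periods.
PV = 6800 × [1 − (1+0.02975)^(−28)] / 0.02975 = 6800 × 18.821591 = 127,986.8212

R$127,987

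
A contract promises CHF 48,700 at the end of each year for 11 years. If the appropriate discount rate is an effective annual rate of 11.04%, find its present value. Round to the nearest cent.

Annuity factor a(11|0.1104) = 6.195396; PV = 48700 × 6.195396 = 301,715.7640

CHF 301,715.76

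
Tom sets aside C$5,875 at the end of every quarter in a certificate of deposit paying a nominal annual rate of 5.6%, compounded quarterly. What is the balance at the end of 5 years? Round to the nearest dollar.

C$134,522

i = 0.056/4 = 0.014 per quarter; n = 5·4 = 20.
FV = PMT · [(1+i)^n − 1] / i = 5875 · 22.897352 = 134,521.9414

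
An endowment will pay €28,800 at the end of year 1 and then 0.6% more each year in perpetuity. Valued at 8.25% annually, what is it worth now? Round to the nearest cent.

PV = D₁/(r − g) = 28800/(0.0825 − 0.006) = 376,470.5882

€376,470.59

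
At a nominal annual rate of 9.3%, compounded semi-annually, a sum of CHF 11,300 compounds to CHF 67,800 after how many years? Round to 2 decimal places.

19.71 years

Periodic rate i = 0.093/2 = 0.0465.
n = ln(67800/11300) / ln(1+0.0465) = ln(6.00000) / 0.045451 = 39.4216 half-years
= 39.4216/2 years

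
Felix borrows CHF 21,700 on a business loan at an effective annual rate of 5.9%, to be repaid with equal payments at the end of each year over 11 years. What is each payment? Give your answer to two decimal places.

Annuity-PV factor = 7.927368; PMT = 21700 / 7.927368 = 2,737.3523

CHF 2,737.35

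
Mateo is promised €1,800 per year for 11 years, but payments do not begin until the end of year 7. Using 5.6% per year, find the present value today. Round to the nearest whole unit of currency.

€10,450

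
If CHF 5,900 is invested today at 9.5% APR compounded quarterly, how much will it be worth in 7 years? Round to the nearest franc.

With 4 periods per year: i = 0.02375, n = 28.
5,900 × (1+0.02375)^28 = 5,900 × 1.929433 = 11,383.6524

CHF 11,384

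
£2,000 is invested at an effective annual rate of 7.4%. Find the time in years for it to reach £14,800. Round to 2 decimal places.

n = ln(14800/2000) / ln(1+0.074) = ln(7.40000) / 0.071390 = 28.0359 years

28.04 years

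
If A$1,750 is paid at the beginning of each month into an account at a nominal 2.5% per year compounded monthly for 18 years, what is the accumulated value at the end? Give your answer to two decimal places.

A$477,758.98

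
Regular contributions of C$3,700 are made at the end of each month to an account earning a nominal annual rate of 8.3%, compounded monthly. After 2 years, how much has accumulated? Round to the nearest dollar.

C$96,235

i = 0.083/12 = 0.00691667 per month; n = 2·12 = 24.
FV = 3700 × [(1+0.00691667)^24 − 1] / 0.00691667 = 3700 × 26.009444 = 96,234.9438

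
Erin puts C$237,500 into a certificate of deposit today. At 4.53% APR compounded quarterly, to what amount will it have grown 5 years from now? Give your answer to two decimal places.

i = 0.0453/4 = 0.011325 per quarter; n = 5·4 = 20.
237,500 × (1+0.011325)^20 = 237,500 × 1.252607 = 297,494.1822

C$297,494.18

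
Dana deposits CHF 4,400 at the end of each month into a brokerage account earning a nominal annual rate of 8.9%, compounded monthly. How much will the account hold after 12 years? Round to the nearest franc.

CHF 1,126,070

i = 0.089/12 = 0.00741667 per month; n = 12·12 = 144.
Accumulation factor s(144|0.00741667) = 255.925012; FV = 4400 × 255.925012 = 1,126,070.0516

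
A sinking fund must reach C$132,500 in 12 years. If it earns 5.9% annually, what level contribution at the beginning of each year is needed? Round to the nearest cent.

PMT = 132500 / ( [(1+0.059)^12 − 1] / 0.059 × (1+i) ) = 132500 / 17.761310 = 7,460.0355

C$7,460.04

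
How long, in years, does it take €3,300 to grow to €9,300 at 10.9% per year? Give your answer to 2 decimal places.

10.01 years

n = ln(9300/3300) / ln(1+0.109) = ln(2.81818) / 0.103459 = 10.0145 years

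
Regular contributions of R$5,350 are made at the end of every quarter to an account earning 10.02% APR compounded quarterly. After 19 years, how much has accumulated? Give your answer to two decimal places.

Periodic rate i = 0.1002/4 = 0.02505; n = 19 × 4 = 76 periods.
FV = PMT · [(1+i)^n − 1] / i = 5350 · 221.787279 = 1,186,561.9446

R$1,186,561.94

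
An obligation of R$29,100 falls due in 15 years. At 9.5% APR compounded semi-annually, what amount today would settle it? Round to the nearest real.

Periodic rate i = 0.095/2 = 0.0475; n = 15 × 2 = 30 periods.
PV = 29,100 / (1 + 0.0475)^30 = 29,100 / 4.023657 = 7,232.2268

R$7,232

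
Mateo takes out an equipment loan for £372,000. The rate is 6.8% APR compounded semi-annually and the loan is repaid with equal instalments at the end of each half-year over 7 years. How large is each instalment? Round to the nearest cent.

With 2 periods per year: i = 0.034, n = 14.
Annuity-PV factor = 10.994143; PMT = 372000 / 10.994143 = 33,836.1970

£33,836.20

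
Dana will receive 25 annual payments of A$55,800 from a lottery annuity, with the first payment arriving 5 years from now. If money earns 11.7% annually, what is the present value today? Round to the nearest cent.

Value one period before first payment (t=4): 55800 × [1 − (1+0.117)^(−25)] / 0.117 = 55800 × 8.009377 = 446,923.2320
PV₀ = 446,923.2320 / (1+0.117)^4 = 446,923.2320 / 1.556728 = 287,091.4365

A$287,091.44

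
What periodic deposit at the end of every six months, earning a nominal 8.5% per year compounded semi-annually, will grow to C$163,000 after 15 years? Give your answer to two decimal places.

C$2,787.01

With 2 periods per year: i = 0.0425, n = 30.
PMT = 163000 / ( [(1+0.0425)^30 − 1] / 0.0425 ) = 163000 / 58.485530 = 2,787.0142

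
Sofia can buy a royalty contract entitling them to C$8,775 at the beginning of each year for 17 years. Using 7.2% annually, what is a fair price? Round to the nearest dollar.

PV = 8775 × [1 − (1+0.072)^(−17)] / 0.072 × (1+i) = 8775 × 10.322731 = 90,581.9633
Payments are at the start of each period, so multiply by (1+i).

C$90,582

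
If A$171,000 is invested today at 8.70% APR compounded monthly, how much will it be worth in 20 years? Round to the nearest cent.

With 12 periods per year: i = 0.00725, n = 240.
FV = PV·(1+i)^n = 171,000 × 5.661692 = 968,149.3649

A$968,149.36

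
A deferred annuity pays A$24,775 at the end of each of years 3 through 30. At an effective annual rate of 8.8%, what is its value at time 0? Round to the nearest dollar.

A$215,412

Value one period before first payment (t=2): 24775 × [1 − (1+0.088)^(−28)] / 0.088 = 24775 × 10.292343 = 254,992.8074
PV₀ = 254,992.8074 / (1+0.088)^2 = 254,992.8074 / 1.183744 = 215,412.1224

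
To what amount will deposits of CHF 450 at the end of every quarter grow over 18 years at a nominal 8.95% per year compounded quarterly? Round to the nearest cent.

Periodic rate i = 0.0895/4 = 0.022375; n = 18 × 4 = 72 periods.
FV = PMT · [(1+i)^n − 1] / i = 450 · 175.180759 = 78,831.3415

CHF 78,831.34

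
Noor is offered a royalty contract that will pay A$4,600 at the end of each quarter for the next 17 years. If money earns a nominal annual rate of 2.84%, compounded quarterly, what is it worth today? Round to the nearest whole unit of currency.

With 4 periods per year: i = 0.0071, n = 68.
PV = 4600 × [1 − (1+0.0071)^(−68)] / 0.0071 = 4600 × 53.787784 = 247,423.8069

A$247,424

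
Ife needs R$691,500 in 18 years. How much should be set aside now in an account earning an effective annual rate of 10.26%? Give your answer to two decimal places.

PV = FV·(1+i)^(−n) = 691,500 × 0.172376 = 119,197.8434

R$119,197.84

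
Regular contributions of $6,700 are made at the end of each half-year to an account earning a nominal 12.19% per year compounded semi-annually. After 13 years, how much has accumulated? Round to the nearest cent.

$401,954.75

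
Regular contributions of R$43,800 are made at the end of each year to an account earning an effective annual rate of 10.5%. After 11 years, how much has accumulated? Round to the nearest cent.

R$833,893.32

FV = PMT · [(1+i)^n − 1] / i = 43800 · 19.038660 = 833,893.3228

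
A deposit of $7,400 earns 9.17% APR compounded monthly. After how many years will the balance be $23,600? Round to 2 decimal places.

12.70 years

Periodic rate i = 0.0917/12 = 0.00764167.
(1+i)^n = 23600/7400 = 3.18919, so n = ln 3.18919 / ln 1.00764 = 152.3480 months
= 152.3480/12 years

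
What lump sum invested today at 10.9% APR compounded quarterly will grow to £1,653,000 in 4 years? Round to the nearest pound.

£1,075,114

Periodic rate i = 0.109/4 = 0.02725; n = 4 × 4 = 16 periods.
PV = FV·(1+i)^(−n) = 1,653,000 × 0.650402 = 1,075,113.8450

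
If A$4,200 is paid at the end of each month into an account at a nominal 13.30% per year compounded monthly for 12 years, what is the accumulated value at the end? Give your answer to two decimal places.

With 12 periods per year: i = 0.0110833, n = 144.
FV = 4200 × [(1+0.0110833)^144 − 1] / 0.0110833 = 4200 × 350.989801 = 1,474,157.1662

A$1,474,157.17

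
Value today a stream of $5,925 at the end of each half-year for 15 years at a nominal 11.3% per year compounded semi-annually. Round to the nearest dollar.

$84,704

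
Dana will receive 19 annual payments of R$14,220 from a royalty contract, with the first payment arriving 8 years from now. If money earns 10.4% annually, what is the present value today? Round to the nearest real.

PV at t=7 (ordinary 19-year annuity): 14220 × a(19|0.104) = 14220 × 8.147965 = 115,864.0649
Discount back 7 years: 115,864.0649 × (1+0.104)^(−7) = 115,864.0649 × 0.500284 = 57,964.9208

R$57,965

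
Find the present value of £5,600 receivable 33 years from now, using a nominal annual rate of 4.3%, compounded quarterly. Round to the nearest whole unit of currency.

i = 0.043/4 = 0.01075 per quarter; n = 33·4 = 132.
Discount factor = (1+0.01075)^(−132) = 0.243795; PV = 5,600 × 0.243795 = 1,365.2526

£1,365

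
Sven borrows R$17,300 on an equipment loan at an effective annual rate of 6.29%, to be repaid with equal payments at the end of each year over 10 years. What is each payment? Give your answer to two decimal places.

Annuity-PV factor = 7.260011; PMT = 17300 / 7.260011 = 2,382.9166

R$2,382.92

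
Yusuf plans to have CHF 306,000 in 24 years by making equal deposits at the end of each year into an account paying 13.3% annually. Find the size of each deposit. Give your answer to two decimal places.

PMT = 306000 / ( [(1+0.133)^24 − 1] / 0.133 ) = 306000 / 143.026154 = 2,139.4688

CHF 2,139.47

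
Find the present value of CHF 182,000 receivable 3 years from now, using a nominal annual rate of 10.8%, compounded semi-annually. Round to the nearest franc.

Periodic rate i = 0.108/2 = 0.054; n = 3 × 2 = 6 periods.
PV = 182,000 / (1 + 0.054)^6 = 182,000 / 1.371020 = 132,747.9193

CHF 132,748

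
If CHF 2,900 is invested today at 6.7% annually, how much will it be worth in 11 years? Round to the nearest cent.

CHF 5,918.43

FV = PV·(1+i)^n = 2,900 × 2.040838 = 5,918.4313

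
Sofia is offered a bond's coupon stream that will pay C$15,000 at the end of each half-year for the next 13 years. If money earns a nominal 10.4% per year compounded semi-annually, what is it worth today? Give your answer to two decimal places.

i = 0.104/2 = 0.052 per half-year; n = 13·2 = 26.
Annuity factor a(26|0.052) = 14.083375; PV = 15000 × 14.083375 = 211,250.6268

C$211,250.63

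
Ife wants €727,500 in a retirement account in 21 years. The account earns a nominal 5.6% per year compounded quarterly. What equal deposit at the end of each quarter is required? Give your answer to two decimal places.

€4,598.08

i = 0.056/4 = 0.014 per quarter; n = 21·4 = 84.
PMT = 727500 / ( [(1+0.014)^84 − 1] / 0.014 ) = 727500 / 158.218115 = 4,598.0828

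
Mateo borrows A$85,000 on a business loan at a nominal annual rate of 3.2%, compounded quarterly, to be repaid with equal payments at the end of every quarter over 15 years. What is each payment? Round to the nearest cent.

A$1,789.31

Periodic rate i = 0.032/4 = 0.008; n = 15 × 4 = 60 periods.
PMT = 85000 / ( [1 − (1+0.008)^(−60)] / 0.008 ) = 85000 / 47.504214 = 1,789.3149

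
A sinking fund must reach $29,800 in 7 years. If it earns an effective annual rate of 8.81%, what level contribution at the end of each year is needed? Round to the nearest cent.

FV-annuity factor = 9.146992; PMT = 29800 / 9.146992 = 3,257.9016

$3,257.90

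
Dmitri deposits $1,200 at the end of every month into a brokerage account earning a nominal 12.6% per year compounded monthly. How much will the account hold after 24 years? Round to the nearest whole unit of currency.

Periodic rate i = 0.126/12 = 0.0105; n = 24 × 12 = 288 periods.
Accumulation factor s(288|0.0105) = 1833.486604; FV = 1200 × 1833.486604 = 2,200,183.9249

$2,200,184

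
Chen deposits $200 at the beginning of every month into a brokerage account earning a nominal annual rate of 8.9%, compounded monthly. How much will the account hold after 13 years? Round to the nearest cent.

$58,864.69

Periodic rate i = 0.089/12 = 0.00741667; n = 13 × 12 = 156 periods.
Accumulation factor s(156|0.00741667) × (1+i) = 294.323455; FV = 200 × 294.323455 = 58,864.6910
(annuity-due: payments at period start, so ×(1+i).)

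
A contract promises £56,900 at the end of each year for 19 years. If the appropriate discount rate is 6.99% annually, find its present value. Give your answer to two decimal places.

£588,536.65

PV = PMT · [1 − (1+i)^(−n)] / i = 56900 · 10.343351 = 588,536.6530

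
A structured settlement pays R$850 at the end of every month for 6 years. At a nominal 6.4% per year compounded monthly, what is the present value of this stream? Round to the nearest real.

R$50,709

Periodic rate i = 0.064/12 = 0.00533333; n = 6 × 12 = 72 periods.
PV = PMT · [1 − (1+i)^(−n)] / i = 850 · 59.657477 = 50,708.8553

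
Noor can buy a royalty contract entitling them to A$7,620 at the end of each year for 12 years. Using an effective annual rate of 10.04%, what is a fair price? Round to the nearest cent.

PV = PMT · [1 − (1+i)^(−n)] / i = 7620 · 6.800361 = 51,818.7543

A$51,818.75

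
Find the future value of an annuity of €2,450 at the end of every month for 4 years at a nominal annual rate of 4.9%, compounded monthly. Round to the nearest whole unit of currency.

i = 0.049/12 = 0.00408333 per month; n = 4·12 = 48.
FV = PMT · [(1+i)^n − 1] / i = 2450 · 52.908125 = 129,624.9059

€129,625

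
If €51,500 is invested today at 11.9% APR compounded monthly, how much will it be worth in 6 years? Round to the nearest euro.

€104,801

Periodic rate i = 0.119/12 = 0.00991667; n = 6 × 12 = 72 periods.
FV = 51,500 × (1 + 0.00991667)^72 = 104,801.1547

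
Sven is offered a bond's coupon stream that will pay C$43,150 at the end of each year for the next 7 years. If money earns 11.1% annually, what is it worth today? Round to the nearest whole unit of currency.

C$202,676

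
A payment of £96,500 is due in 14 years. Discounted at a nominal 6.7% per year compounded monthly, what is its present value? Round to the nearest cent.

£37,869.72

With 12 periods per year: i = 0.00558333, n = 168.
Discount factor = (1+0.00558333)^(−168) = 0.392432; PV = 96,500 × 0.392432 = 37,869.7214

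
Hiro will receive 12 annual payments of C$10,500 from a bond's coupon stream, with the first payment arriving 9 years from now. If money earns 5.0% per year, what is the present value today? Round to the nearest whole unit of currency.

C$62,989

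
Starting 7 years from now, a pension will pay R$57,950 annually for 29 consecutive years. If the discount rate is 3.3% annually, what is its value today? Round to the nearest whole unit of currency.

Value one period before first payment (t=6): 57950 × [1 − (1+0.033)^(−29)] / 0.033 = 57950 × 18.484139 = 1,071,155.8589
Discount back 6 years: 1,071,155.8589 × (1+0.033)^(−6) = 1,071,155.8589 × 0.822997 = 881,557.6905

R$881,558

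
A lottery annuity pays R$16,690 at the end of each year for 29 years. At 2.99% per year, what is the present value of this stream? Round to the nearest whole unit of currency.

R$320,659

PV = 16690 × [1 − (1+0.0299)^(−29)] / 0.0299 = 16690 × 19.212613 = 320,658.5142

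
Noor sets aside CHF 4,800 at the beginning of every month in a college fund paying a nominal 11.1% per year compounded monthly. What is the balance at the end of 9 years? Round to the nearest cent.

CHF 891,957.95

Periodic rate i = 0.111/12 = 0.00925; n = 9 × 12 = 108 periods.
FV = PMT · [(1+i)^n − 1] / i × (1+i) = 4800 · 185.824573 = 891,957.9485
(annuity-due: payments at period start, so ×(1+i).)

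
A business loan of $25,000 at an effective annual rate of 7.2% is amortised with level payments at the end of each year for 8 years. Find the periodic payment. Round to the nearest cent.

$4,219.20

PMT = 25000 / ( [1 − (1+0.072)^(−8)] / 0.072 ) = 25000 / 5.925293 = 4,219.2007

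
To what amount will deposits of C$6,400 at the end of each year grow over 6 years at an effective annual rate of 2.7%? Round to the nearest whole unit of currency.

Accumulation factor s(6|0.027) = 6.419878; FV = 6400 × 6.419878 = 41,087.2221

C$41,087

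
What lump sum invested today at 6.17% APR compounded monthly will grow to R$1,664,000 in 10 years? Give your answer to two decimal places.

Periodic rate i = 0.0617/12 = 0.00514167; n = 10 × 12 = 120 periods.
PV = FV·(1+i)^(−n) = 1,664,000 × 0.540414 = 899,249.3945

R$899,249.39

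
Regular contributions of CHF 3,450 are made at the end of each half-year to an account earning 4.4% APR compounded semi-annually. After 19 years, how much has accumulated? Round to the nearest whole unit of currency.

CHF 201,716

Periodic rate i = 0.044/2 = 0.022; n = 19 × 2 = 38 periods.
Accumulation factor s(38|0.022) = 58.468379; FV = 3450 × 58.468379 = 201,715.9075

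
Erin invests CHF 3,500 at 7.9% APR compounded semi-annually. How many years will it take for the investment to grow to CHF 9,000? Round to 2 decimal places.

Periodic rate i = 0.079/2 = 0.0395.
n = ln(9000/3500) / ln(1+0.0395) = ln(2.57143) / 0.038740 = 24.3796 half-years
= 24.3796/2 years

12.19 years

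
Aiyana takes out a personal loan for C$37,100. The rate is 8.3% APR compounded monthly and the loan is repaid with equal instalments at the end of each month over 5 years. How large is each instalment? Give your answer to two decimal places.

With 12 periods per year: i = 0.00691667, n = 60.
Annuity-PV factor = 48.970940; PMT = 37100 / 48.970940 = 757.5922

C$757.59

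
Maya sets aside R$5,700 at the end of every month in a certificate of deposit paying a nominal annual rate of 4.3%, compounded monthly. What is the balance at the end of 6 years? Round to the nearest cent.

R$467,254.83

i = 0.043/12 = 0.00358333 per month; n = 6·12 = 72.
FV = PMT · [(1+i)^n − 1] / i = 5700 · 81.974532 = 467,254.8333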